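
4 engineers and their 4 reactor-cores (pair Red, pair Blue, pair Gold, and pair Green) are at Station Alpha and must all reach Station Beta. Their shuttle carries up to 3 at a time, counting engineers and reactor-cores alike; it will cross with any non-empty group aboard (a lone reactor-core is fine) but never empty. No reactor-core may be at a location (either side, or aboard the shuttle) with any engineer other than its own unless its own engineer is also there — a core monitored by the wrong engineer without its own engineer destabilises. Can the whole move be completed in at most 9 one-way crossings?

Yes — this plan uses 9 crossings (≤ 9):
1. engineer Red and reactor-core Red cross → Station Beta.
2. engineer Red crosses ← Station Alpha.
3. engineer Blue, engineer Red, and reactor-core Blue cross → Station Beta.
4. engineer Red and reactor-core Red cross ← Station Alpha.
5. engineer Gold, engineer Green, and engineer Red cross → Station Beta.
6. reactor-core Blue crosses ← Station Alpha.
7. reactor-core Blue and reactor-core Red cross → Station Beta.
8. reactor-core Red crosses ← Station Alpha.
9. reactor-core Gold, reactor-core Green, and reactor-core Red cross → Station Beta.

Yes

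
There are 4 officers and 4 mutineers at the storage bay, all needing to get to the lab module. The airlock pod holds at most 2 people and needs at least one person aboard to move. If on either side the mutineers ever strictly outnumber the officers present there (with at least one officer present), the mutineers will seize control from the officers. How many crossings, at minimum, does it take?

impossible

Following every safe sequence of crossings from the start, the most of the 8 that can be at the lab module as the airlock pod arrives there on crossings 1, 3, 5 is 2, 3, 4 respectively; the best ever achieved is 4 of 8.
From crossing 7 on, no configuration arises that was not already reachable earlier: only 11 distinct safe configurations (who is on which side, and where the airlock pod is) can ever be reached, none of them has everyone across, and every continuation just revisits them. They are: 0 officers + 0 mutineers across (airlock pod back at the start); 0 officers + 1 mutineer across (airlock pod there); 0 officers + 1 mutineer across (airlock pod back at the start); 0 officers + 2 mutineers across (airlock pod there); 0 officers + 2 mutineers across (airlock pod back at the start); 0 officers + 3 mutineers across (airlock pod there); 0 officers + 3 mutineers across (airlock pod back at the start); 0 officers + 4 mutineers across (airlock pod there); 1 officer + 1 mutineer across (airlock pod there); 1 officer + 1 mutineer across (airlock pod back at the start); 2 officers + 2 mutineers across (airlock pod there). So no valid plan exists.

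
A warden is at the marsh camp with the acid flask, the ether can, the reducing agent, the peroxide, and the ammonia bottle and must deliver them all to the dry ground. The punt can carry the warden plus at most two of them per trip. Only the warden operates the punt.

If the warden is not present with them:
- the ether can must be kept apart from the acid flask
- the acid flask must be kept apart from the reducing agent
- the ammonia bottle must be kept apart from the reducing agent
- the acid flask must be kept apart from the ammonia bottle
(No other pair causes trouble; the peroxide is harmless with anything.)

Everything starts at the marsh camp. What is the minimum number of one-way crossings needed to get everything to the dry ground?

Counting alone: the warden can take at most 2 across per trip to the dry ground, so moving all 5 needs at least 3 loaded trips out, with a return between consecutive ones — at least 5 crossings.
The safety rule pushes this higher. Following every safe sequence of crossings, the most of the 5 that can be at the dry ground as the punt arrives there on crossing 5 is 4 — never all 5.
So no plan with fewer than 7 crossings exists, and this one achieves 7:
1. Warden goes to the dry ground with the acid flask and the reducing agent.
2. Warden goes back to the marsh camp with the acid flask.
3. Warden goes to the dry ground with the acid flask and the ether can.
4. Warden goes back to the marsh camp with the acid flask.
5. Warden goes to the dry ground with the acid flask and the peroxide.
6. Warden goes back to the marsh camp with the acid flask.
7. Warden goes to the dry ground with the acid flask and the ammonia bottle.

7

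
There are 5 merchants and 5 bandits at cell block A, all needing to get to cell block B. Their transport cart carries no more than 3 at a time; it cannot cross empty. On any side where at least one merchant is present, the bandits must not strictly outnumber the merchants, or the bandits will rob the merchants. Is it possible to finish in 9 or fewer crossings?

No

Counting alone: each trip to cell block B takes at most 3 across and each return brings at least 1 back, so after t trips out (and t−1 returns) at most 3t − (t−1) of the 10 are across; that first reaches 10 at t = 5, so at least 9 crossings are needed.
The safety rule pushes this higher. Following every safe sequence of crossings, the most of the 10 that can be at cell block B as the transport cart arrives there on crossing 9 is 9 — never all 10.
So the move cannot be finished within 9 crossings. (The shortest complete plan takes 11:)
1. 2 bandits → cell block B.  (cell block A: 5M 3B; cell block B: 0M 2B)
2. 1 bandit ← cell block A.  (cell block A: 5M 4B; cell block B: 0M 1B)
3. 3 bandits → cell block B.  (cell block A: 5M 1B; cell block B: 0M 4B)
4. 1 bandit ← cell block A.  (cell block A: 5M 2B; cell block B: 0M 3B)
5. 3 merchants → cell block B.  (cell block A: 2M 2B; cell block B: 3M 3B)
6. 1 merchant and 1 bandit ← cell block A.  (cell block A: 3M 3B; cell block B: 2M 2B)
7. 3 merchants → cell block B.  (cell block A: 0M 3B; cell block B: 5M 2B)
8. 1 bandit ← cell block A.  (cell block A: 0M 4B; cell block B: 5M 1B)
9. 2 bandits → cell block B.  (cell block A: 0M 2B; cell block B: 5M 3B)
10. 1 bandit ← cell block A.  (cell block A: 0M 3B; cell block B: 5M 2B)
11. 3 bandits → cell block B.  (cell block A: 0M 0B; cell block B: 5M 5B)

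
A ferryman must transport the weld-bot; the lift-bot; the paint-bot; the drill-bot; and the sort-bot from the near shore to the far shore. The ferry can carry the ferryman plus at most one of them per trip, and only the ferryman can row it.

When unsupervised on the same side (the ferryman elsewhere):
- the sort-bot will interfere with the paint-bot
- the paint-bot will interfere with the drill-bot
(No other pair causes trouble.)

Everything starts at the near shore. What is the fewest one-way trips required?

Counting alone: the ferryman can take at most 1 across per trip to the far shore, so moving all 5 needs at least 5 loaded trips out, with a return between consecutive ones — at least 9 crossings.
The safety rule pushes this higher. Following every safe sequence of crossings, the most of the 5 that can be at the far shore as the ferry arrives there on crossing 9 is 4 — never all 5.
So no plan with fewer than 11 crossings exists, and this one achieves 11:
1. Ferryman goes to the far shore with the paint-bot.  [the near shore: the drill-bot, the lift-bot, the sort-bot, the weld-bot | the far shore: the paint-bot]
2. Ferryman goes back to the near shore alone.  [the near shore: the drill-bot, the lift-bot, the sort-bot, the weld-bot | the far shore: the paint-bot]
3. Ferryman goes to the far shore with the weld-bot.  [the near shore: the drill-bot, the lift-bot, the sort-bot | the far shore: the paint-bot, the weld-bot]
4. Ferryman goes back to the near shore alone.  [the near shore: the drill-bot, the lift-bot, the sort-bot | the far shore: the paint-bot, the weld-bot]
5. Ferryman goes to the far shore with the lift-bot.  [the near shore: the drill-bot, the sort-bot | the far shore: the lift-bot, the paint-bot, the weld-bot]
6. Ferryman goes back to the near shore alone.  [the near shore: the drill-bot, the sort-bot | the far shore: the lift-bot, the paint-bot, the weld-bot]
7. Ferryman goes to the far shore with the drill-bot.  [the near shore: the sort-bot | the far shore: the drill-bot, the lift-bot, the paint-bot, the weld-bot]
8. Ferryman goes back to the near shore with the paint-bot.  [the near shore: the paint-bot, the sort-bot | the far shore: the drill-bot, the lift-bot, the weld-bot]
9. Ferryman goes to the far shore with the sort-bot.  [the near shore: the paint-bot | the far shore: the drill-bot, the lift-bot, the sort-bot, the weld-bot]
10. Ferryman goes back to the near shore alone.  [the near shore: the paint-bot | the far shore: the drill-bot, the lift-bot, the sort-bot, the weld-bot]
11. Ferryman goes to the far shore with the paint-bot.  [the near shore: — | the far shore: the drill-bot, the lift-bot, the paint-bot, the sort-bot, the weld-bot]

11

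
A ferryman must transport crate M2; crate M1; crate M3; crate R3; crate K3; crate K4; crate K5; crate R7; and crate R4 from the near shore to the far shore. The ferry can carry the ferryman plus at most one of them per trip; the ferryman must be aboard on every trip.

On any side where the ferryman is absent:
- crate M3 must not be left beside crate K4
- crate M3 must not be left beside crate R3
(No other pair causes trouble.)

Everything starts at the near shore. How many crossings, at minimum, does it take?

19

Counting alone: the ferryman can take at most 1 across per trip to the far shore, so moving all 9 needs at least 9 loaded trips out, with a return between consecutive ones — at least 17 crossings.
The safety rule pushes this higher. Following every safe sequence of crossings, the most of the 9 that can be at the far shore as the ferry arrives there on crossing 17 is 8 — never all 9.
So no plan with fewer than 19 crossings exists, and this one achieves 19:
1. Ferryman goes to the far shore with crate M3.  [the near shore: crate K3, crate K4, crate K5, crate M1, crate M2, crate R3, crate R4, crate R7 | the far shore: crate M3]
2. Ferryman goes back to the near shore alone.  [the near shore: crate K3, crate K4, crate K5, crate M1, crate M2, crate R3, crate R4, crate R7 | the far shore: crate M3]
3. Ferryman goes to the far shore with crate M2.  [the near shore: crate K3, crate K4, crate K5, crate M1, crate R3, crate R4, crate R7 | the far shore: crate M2, crate M3]
4. Ferryman goes back to the near shore alone.  [the near shore: crate K3, crate K4, crate K5, crate M1, crate R3, crate R4, crate R7 | the far shore: crate M2, crate M3]
5. Ferryman goes to the far shore with crate M1.  [the near shore: crate K3, crate K4, crate K5, crate R3, crate R4, crate R7 | the far shore: crate M1, crate M2, crate M3]
6. Ferryman goes back to the near shore alone.  [the near shore: crate K3, crate K4, crate K5, crate R3, crate R4, crate R7 | the far shore: crate M1, crate M2, crate M3]
7. Ferryman goes to the far shore with crate R3.  [the near shore: crate K3, crate K4, crate K5, crate R4, crate R7 | the far shore: crate M1, crate M2, crate M3, crate R3]
8. Ferryman goes back to the near shore with crate M3.  [the near shore: crate K3, crate K4, crate K5, crate M3, crate R4, crate R7 | the far shore: crate M1, crate M2, crate R3]
9. Ferryman goes to the far shore with crate K4.  [the near shore: crate K3, crate K5, crate M3, crate R4, crate R7 | the far shore: crate K4, crate M1, crate M2, crate R3]
10. Ferryman goes back to the near shore alone.  [the near shore: crate K3, crate K5, crate M3, crate R4, crate R7 | the far shore: crate K4, crate M1, crate M2, crate R3]
11. Ferryman goes to the far shore with crate K3.  [the near shore: crate K5, crate M3, crate R4, crate R7 | the far shore: crate K3, crate K4, crate M1, crate M2, crate R3]
12. Ferryman goes back to the near shore alone.  [the near shore: crate K5, crate M3, crate R4, crate R7 | the far shore: crate K3, crate K4, crate M1, crate M2, crate R3]
13. Ferryman goes to the far shore with crate K5.  [the near shore: crate M3, crate R4, crate R7 | the far shore: crate K3, crate K4, crate K5, crate M1, crate M2, crate R3]
14. Ferryman goes back to the near shore alone.  [the near shore: crate M3, crate R4, crate R7 | the far shore: crate K3, crate K4, crate K5, crate M1, crate M2, crate R3]
15. Ferryman goes to the far shore with crate R7.  [the near shore: crate M3, crate R4 | the far shore: crate K3, crate K4, crate K5, crate M1, crate M2, crate R3, crate R7]
16. Ferryman goes back to the near shore alone.  [the near shore: crate M3, crate R4 | the far shore: crate K3, crate K4, crate K5, crate M1, crate M2, crate R3, crate R7]
17. Ferryman goes to the far shore with crate R4.  [the near shore: crate M3 | the far shore: crate K3, crate K4, crate K5, crate M1, crate M2, crate R3, crate R4, crate R7]
18. Ferryman goes back to the near shore alone.  [the near shore: crate M3 | the far shore: crate K3, crate K4, crate K5, crate M1, crate M2, crate R3, crate R4, crate R7]
19. Ferryman goes to the far shore with crate M3.  [the near shore: — | the far shore: crate K3, crate K4, crate K5, crate M1, crate M2, crate M3, crate R3, crate R4, crate R7]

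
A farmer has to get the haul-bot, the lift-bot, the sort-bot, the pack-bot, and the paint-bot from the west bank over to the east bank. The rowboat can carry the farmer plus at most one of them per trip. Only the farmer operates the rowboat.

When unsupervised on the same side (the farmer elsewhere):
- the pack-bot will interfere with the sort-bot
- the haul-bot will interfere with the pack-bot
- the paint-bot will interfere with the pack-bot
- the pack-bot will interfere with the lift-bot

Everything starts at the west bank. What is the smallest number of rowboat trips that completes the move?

impossible

Following every safe sequence of crossings from the start, the most of the 5 that can be at the east bank as the rowboat arrives there on crossings 1, 3 is 1, 2 respectively; the best ever achieved is 2 of 5.
From crossing 5 on, no configuration arises that was not already reachable earlier: only 11 distinct safe configurations (who is on which side, and where the rowboat is) can ever be reached, none of them has everyone across, and every continuation just revisits them. So no valid plan exists.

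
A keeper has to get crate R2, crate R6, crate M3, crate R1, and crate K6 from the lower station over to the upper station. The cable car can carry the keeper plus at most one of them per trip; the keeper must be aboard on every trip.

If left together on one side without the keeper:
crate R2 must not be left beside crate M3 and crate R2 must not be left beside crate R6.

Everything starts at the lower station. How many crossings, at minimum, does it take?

11

Counting alone: the keeper can take at most 1 across per trip to the upper station, so moving all 5 needs at least 5 loaded trips out, with a return between consecutive ones — at least 9 crossings.
The safety rule pushes this higher. Following every safe sequence of crossings, the most of the 5 that can be at the upper station as the cable car arrives there on crossing 9 is 4 — never all 5.
So no plan with fewer than 11 crossings exists, and this one achieves 11:
1. Keeper goes to the upper station with crate R2.
2. Keeper goes back to the lower station alone.
3. Keeper goes to the upper station with crate R6.
4. Keeper goes back to the lower station with crate R2.
5. Keeper goes to the upper station with crate M3.
6. Keeper goes back to the lower station alone.
7. Keeper goes to the upper station with crate R1.
8. Keeper goes back to the lower station alone.
9. Keeper goes to the upper station with crate K6.
10. Keeper goes back to the lower station alone.
11. Keeper goes to the upper station with crate R2.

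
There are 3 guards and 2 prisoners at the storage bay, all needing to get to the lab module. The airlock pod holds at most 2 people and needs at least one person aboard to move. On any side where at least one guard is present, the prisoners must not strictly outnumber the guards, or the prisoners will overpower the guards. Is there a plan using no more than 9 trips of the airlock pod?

Yes

Yes — this plan uses 7 crossings (≤ 9):
1. 2 prisoners → the lab module.  (the storage bay: 3G 0P; the lab module: 0G 2P)
2. 1 prisoner ← the storage bay.  (the storage bay: 3G 1P; the lab module: 0G 1P)
3. 2 guards → the lab module.  (the storage bay: 1G 1P; the lab module: 2G 1P)
4. 1 guard ← the storage bay.  (the storage bay: 2G 1P; the lab module: 1G 1P)
5. 1 guard and 1 prisoner → the lab module.  (the storage bay: 1G 0P; the lab module: 2G 2P)
6. 1 prisoner ← the storage bay.  (the storage bay: 1G 1P; the lab module: 2G 1P)
7. 1 guard and 1 prisoner → the lab module.  (the storage bay: 0G 0P; the lab module: 3G 2P)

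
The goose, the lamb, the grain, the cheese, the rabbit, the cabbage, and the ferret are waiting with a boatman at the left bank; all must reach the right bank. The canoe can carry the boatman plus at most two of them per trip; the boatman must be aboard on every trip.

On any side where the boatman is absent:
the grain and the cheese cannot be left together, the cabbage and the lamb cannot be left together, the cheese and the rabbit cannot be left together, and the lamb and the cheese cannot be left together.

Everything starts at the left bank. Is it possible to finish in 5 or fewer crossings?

No

Counting alone: the boatman can take at most 2 across per trip to the right bank, so moving all 7 needs at least 4 loaded trips out, with a return between consecutive ones — at least 7 crossings.
Since 5 < 7, 5 crossings cannot be enough. (The shortest complete plan in fact takes 7:)
1. Boatman goes to the right bank with the cheese and the lamb.  [the left bank: the cabbage, the ferret, the goose, the grain, the rabbit | the right bank: the cheese, the lamb]
2. Boatman goes back to the left bank with the cheese.  [the left bank: the cabbage, the cheese, the ferret, the goose, the grain, the rabbit | the right bank: the lamb]
3. Boatman goes to the right bank with the grain and the rabbit.  [the left bank: the cabbage, the cheese, the ferret, the goose | the right bank: the grain, the lamb, the rabbit]
4. Boatman goes back to the left bank alone.  [the left bank: the cabbage, the cheese, the ferret, the goose | the right bank: the grain, the lamb, the rabbit]
5. Boatman goes to the right bank with the ferret and the goose.  [the left bank: the cabbage, the cheese | the right bank: the ferret, the goose, the grain, the lamb, the rabbit]
6. Boatman goes back to the left bank alone.  [the left bank: the cabbage, the cheese | the right bank: the ferret, the goose, the grain, the lamb, the rabbit]
7. Boatman goes to the right bank with the cabbage and the cheese.  [the left bank: — | the right bank: the cabbage, the cheese, the ferret, the goose, the grain, the lamb, the rabbit]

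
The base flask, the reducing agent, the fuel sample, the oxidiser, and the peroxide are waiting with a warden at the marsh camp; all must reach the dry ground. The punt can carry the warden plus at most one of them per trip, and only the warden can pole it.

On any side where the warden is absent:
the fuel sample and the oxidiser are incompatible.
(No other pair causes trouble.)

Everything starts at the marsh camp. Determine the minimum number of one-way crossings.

9

Counting alone: the warden can take at most 1 across per trip to the dry ground, so moving all 5 needs at least 5 loaded trips out, with a return between consecutive ones — at least 9 crossings.
The plan below uses exactly 9 crossings, so it is optimal:
1. Warden goes to the dry ground with the fuel sample.  [the marsh camp: the base flask, the oxidiser, the peroxide, the reducing agent | the dry ground: the fuel sample]
2. Warden goes back to the marsh camp alone.  [the marsh camp: the base flask, the oxidiser, the peroxide, the reducing agent | the dry ground: the fuel sample]
3. Warden goes to the dry ground with the base flask.  [the marsh camp: the oxidiser, the peroxide, the reducing agent | the dry ground: the base flask, the fuel sample]
4. Warden goes back to the marsh camp alone.  [the marsh camp: the oxidiser, the peroxide, the reducing agent | the dry ground: the base flask, the fuel sample]
5. Warden goes to the dry ground with the reducing agent.  [the marsh camp: the oxidiser, the peroxide | the dry ground: the base flask, the fuel sample, the reducing agent]
6. Warden goes back to the marsh camp alone.  [the marsh camp: the oxidiser, the peroxide | the dry ground: the base flask, the fuel sample, the reducing agent]
7. Warden goes to the dry ground with the peroxide.  [the marsh camp: the oxidiser | the dry ground: the base flask, the fuel sample, the peroxide, the reducing agent]
8. Warden goes back to the marsh camp alone.  [the marsh camp: the oxidiser | the dry ground: the base flask, the fuel sample, the peroxide, the reducing agent]
9. Warden goes to the dry ground with the oxidiser.  [the marsh camp: — | the dry ground: the base flask, the fuel sample, the oxidiser, the peroxide, the reducing agent]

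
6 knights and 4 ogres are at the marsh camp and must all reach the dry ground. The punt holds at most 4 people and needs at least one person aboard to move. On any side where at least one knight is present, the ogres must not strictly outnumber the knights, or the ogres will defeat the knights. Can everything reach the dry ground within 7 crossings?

Yes — this plan uses 5 crossings (≤ 7):
1. 4 ogres → the dry ground.  (the marsh camp: 6K 0O; the dry ground: 0K 4O)
2. 1 ogre ← the marsh camp.  (the marsh camp: 6K 1O; the dry ground: 0K 3O)
3. 4 knights → the dry ground.  (the marsh camp: 2K 1O; the dry ground: 4K 3O)
4. 1 ogre ← the marsh camp.  (the marsh camp: 2K 2O; the dry ground: 4K 2O)
5. 2 knights and 2 ogres → the dry ground.  (the marsh camp: 0K 0O; the dry ground: 6K 4O)

Yes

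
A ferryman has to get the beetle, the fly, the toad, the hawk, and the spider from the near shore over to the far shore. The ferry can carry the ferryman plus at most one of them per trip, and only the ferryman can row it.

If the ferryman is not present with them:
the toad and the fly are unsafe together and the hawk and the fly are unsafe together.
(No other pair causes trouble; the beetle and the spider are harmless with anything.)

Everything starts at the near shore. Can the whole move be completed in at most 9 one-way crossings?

No

Counting alone: the ferryman can take at most 1 across per trip to the far shore, so moving all 5 needs at least 5 loaded trips out, with a return between consecutive ones — at least 9 crossings.
The safety rule pushes this higher. Following every safe sequence of crossings, the most of the 5 that can be at the far shore as the ferry arrives there on crossing 9 is 4 — never all 5.
So the move cannot be finished within 9 crossings. (The shortest complete plan takes 11:)
1. Ferryman goes to the far shore with the fly.  [the near shore: the beetle, the hawk, the spider, the toad | the far shore: the fly]
2. Ferryman goes back to the near shore alone.  [the near shore: the beetle, the hawk, the spider, the toad | the far shore: the fly]
3. Ferryman goes to the far shore with the beetle.  [the near shore: the hawk, the spider, the toad | the far shore: the beetle, the fly]
4. Ferryman goes back to the near shore alone.  [the near shore: the hawk, the spider, the toad | the far shore: the beetle, the fly]
5. Ferryman goes to the far shore with the toad.  [the near shore: the hawk, the spider | the far shore: the beetle, the fly, the toad]
6. Ferryman goes back to the near shore with the fly.  [the near shore: the fly, the hawk, the spider | the far shore: the beetle, the toad]
7. Ferryman goes to the far shore with the hawk.  [the near shore: the fly, the spider | the far shore: the beetle, the hawk, the toad]
8. Ferryman goes back to the near shore alone.  [the near shore: the fly, the spider | the far shore: the beetle, the hawk, the toad]
9. Ferryman goes to the far shore with the spider.  [the near shore: the fly | the far shore: the beetle, the hawk, the spider, the toad]
10. Ferryman goes back to the near shore alone.  [the near shore: the fly | the far shore: the beetle, the hawk, the spider, the toad]
11. Ferryman goes to the far shore with the fly.  [the near shore: — | the far shore: the beetle, the fly, the hawk, the spider, the toad]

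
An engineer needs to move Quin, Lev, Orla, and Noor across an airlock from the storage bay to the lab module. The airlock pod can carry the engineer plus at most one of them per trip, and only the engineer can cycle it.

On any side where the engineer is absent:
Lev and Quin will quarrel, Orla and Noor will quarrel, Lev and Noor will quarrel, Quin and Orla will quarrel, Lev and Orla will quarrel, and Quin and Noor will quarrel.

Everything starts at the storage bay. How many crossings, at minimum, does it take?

Whatever the first load, the items left behind include a forbidden pair without the engineer. No opening move is safe, so no plan exists.

impossible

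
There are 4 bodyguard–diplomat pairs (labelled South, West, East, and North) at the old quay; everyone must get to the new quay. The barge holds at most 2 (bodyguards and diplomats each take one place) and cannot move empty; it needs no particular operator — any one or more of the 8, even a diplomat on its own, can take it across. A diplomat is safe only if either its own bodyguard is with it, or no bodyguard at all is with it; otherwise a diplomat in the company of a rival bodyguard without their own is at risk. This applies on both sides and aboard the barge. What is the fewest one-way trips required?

Following every safe sequence of crossings from the start, the most of the 8 that can be at the new quay as the barge arrives there on crossings 1, 3, 5 is 2, 3, 4 respectively; the best ever achieved is 4 of 8.
From crossing 7 on, no configuration arises that was not already reachable earlier: only 44 distinct safe configurations (who is on which side, and where the barge is) can ever be reached, none of them has everyone across, and every continuation just revisits them. So no valid plan exists.

impossible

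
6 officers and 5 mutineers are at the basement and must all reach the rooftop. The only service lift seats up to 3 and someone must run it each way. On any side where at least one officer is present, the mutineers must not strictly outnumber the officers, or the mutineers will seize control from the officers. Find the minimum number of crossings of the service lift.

Counting alone: each trip to the rooftop takes at most 3 across and each return brings at least 1 back, so after t trips out (and t−1 returns) at most 3t − (t−1) of the 11 are across; that first reaches 11 at t = 5, so at least 9 crossings are needed.
The plan below uses exactly 9 crossings, so it is optimal:
1. 3 mutineers → the rooftop.  (the basement: 6O 2M; the rooftop: 0O 3M)
2. 1 mutineer ← the basement.  (the basement: 6O 3M; the rooftop: 0O 2M)
3. 3 officers → the rooftop.  (the basement: 3O 3M; the rooftop: 3O 2M)
4. 1 officer ← the basement.  (the basement: 4O 3M; the rooftop: 2O 2M)
5. 2 officers and 1 mutineer → the rooftop.  (the basement: 2O 2M; the rooftop: 4O 3M)
6. 1 officer ← the basement.  (the basement: 3O 2M; the rooftop: 3O 3M)
7. 2 officers and 1 mutineer → the rooftop.  (the basement: 1O 1M; the rooftop: 5O 4M)
8. 1 officer ← the basement.  (the basement: 2O 1M; the rooftop: 4O 4M)
9. 2 officers and 1 mutineer → the rooftop.  (the basement: 0O 0M; the rooftop: 6O 5M)

9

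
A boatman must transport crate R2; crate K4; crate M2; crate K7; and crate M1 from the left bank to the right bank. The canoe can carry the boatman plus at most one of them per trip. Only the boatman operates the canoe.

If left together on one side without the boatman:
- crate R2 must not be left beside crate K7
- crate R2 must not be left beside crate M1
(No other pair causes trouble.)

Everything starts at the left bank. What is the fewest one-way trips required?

Counting alone: the boatman can take at most 1 across per trip to the right bank, so moving all 5 needs at least 5 loaded trips out, with a return between consecutive ones — at least 9 crossings.
The safety rule pushes this higher. Following every safe sequence of crossings, the most of the 5 that can be at the right bank as the canoe arrives there on crossing 9 is 4 — never all 5.
So no plan with fewer than 11 crossings exists, and this one achieves 11:
1. Boatman goes to the right bank with crate R2.
2. Boatman goes back to the left bank alone.
3. Boatman goes to the right bank with crate K4.
4. Boatman goes back to the left bank alone.
5. Boatman goes to the right bank with crate M2.
6. Boatman goes back to the left bank alone.
7. Boatman goes to the right bank with crate K7.
8. Boatman goes back to the left bank with crate R2.
9. Boatman goes to the right bank with crate M1.
10. Boatman goes back to the left bank alone.
11. Boatman goes to the right bank with crate R2.

11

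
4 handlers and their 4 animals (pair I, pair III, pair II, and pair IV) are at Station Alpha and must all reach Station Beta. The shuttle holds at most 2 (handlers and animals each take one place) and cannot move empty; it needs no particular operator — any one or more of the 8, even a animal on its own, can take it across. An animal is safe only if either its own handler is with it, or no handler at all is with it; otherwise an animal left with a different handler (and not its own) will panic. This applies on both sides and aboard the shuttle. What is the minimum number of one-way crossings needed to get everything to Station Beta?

Following every safe sequence of crossings from the start, the most of the 8 that can be at Station Beta as the shuttle arrives there on crossings 1, 3, 5 is 2, 3, 4 respectively; the best ever achieved is 4 of 8.
From crossing 7 on, no configuration arises that was not already reachable earlier: only 44 distinct safe configurations (who is on which side, and where the shuttle is) can ever be reached, none of them has everyone across, and every continuation just revisits them. So no valid plan exists.

impossible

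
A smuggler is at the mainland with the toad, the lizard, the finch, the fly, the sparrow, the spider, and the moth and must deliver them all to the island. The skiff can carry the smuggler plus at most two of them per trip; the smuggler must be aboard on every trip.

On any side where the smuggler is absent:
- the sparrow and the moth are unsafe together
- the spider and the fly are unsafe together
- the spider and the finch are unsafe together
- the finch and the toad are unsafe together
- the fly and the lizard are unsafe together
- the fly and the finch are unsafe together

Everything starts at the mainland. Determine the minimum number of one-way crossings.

Whatever the first load, the items left behind include a forbidden pair without the smuggler. No opening move is safe, so no plan exists.

impossible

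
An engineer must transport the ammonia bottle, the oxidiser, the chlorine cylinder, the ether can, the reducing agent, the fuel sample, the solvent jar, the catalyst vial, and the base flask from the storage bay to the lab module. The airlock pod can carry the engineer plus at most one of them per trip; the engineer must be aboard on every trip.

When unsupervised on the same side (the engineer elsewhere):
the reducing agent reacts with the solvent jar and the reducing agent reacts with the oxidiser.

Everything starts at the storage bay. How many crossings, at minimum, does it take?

Counting alone: the engineer can take at most 1 across per trip to the lab module, so moving all 9 needs at least 9 loaded trips out, with a return between consecutive ones — at least 17 crossings.
The safety rule pushes this higher. Following every safe sequence of crossings, the most of the 9 that can be at the lab module as the airlock pod arrives there on crossing 17 is 8 — never all 9.
So no plan with fewer than 19 crossings exists, and this one achieves 19:
1. Engineer goes to the lab module with the reducing agent.
2. Engineer goes back to the storage bay alone.
3. Engineer goes to the lab module with the ammonia bottle.
4. Engineer goes back to the storage bay alone.
5. Engineer goes to the lab module with the oxidiser.
6. Engineer goes back to the storage bay with the reducing agent.
7. Engineer goes to the lab module with the solvent jar.
8. Engineer goes back to the storage bay alone.
9. Engineer goes to the lab module with the chlorine cylinder.
10. Engineer goes back to the storage bay alone.
11. Engineer goes to the lab module with the ether can.
12. Engineer goes back to the storage bay alone.
13. Engineer goes to the lab module with the fuel sample.
14. Engineer goes back to the storage bay alone.
15. Engineer goes to the lab module with the catalyst vial.
16. Engineer goes back to the storage bay alone.
17. Engineer goes to the lab module with the base flask.
18. Engineer goes back to the storage bay alone.
19. Engineer goes to the lab module with the reducing agent.

19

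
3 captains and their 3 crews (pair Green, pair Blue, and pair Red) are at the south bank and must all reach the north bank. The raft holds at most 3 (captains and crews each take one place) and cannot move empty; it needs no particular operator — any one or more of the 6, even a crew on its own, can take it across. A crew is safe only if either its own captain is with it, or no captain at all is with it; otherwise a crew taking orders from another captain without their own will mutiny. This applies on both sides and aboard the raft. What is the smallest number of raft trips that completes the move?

Counting alone: each trip to the north bank takes at most 3 across and each return brings at least 1 back, so after t trips out (and t−1 returns) at most 3t − (t−1) of the 6 are across; that first reaches 6 at t = 3, so at least 5 crossings are needed.
The plan below uses exactly 5 crossings, so it is optimal:
1. captain Green and crew Green cross → the north bank.
2. captain Green crosses ← the south bank.
3. captain Blue, captain Green, and captain Red cross → the north bank.
4. crew Green crosses ← the south bank.
5. crew Blue, crew Green, and crew Red cross → the north bank.

5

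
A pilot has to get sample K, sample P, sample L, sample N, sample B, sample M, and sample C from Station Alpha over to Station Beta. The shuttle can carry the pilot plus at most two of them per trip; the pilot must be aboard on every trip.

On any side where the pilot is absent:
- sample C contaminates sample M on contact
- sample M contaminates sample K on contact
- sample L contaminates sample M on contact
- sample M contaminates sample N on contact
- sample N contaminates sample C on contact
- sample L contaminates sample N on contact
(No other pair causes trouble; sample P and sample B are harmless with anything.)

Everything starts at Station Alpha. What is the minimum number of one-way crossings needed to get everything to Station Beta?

11

Counting alone: the pilot can take at most 2 across per trip to Station Beta, so moving all 7 needs at least 4 loaded trips out, with a return between consecutive ones — at least 7 crossings.
The safety rule pushes this higher. Following every safe sequence of crossings, the most of the 7 that can be at Station Beta as the shuttle arrives there on crossings 7, 9 is 5, 6 respectively — never all 7.
So no plan with fewer than 11 crossings exists, and this one achieves 11:
1. Pilot goes to Station Beta with sample M and sample N.  [Station Alpha: sample B, sample C, sample K, sample L, sample P | Station Beta: sample M, sample N]
2. Pilot goes back to Station Alpha with sample N.  [Station Alpha: sample B, sample C, sample K, sample L, sample N, sample P | Station Beta: sample M]
3. Pilot goes to Station Beta with sample K and sample N.  [Station Alpha: sample B, sample C, sample L, sample P | Station Beta: sample K, sample M, sample N]
4. Pilot goes back to Station Alpha with sample M.  [Station Alpha: sample B, sample C, sample L, sample M, sample P | Station Beta: sample K, sample N]
5. Pilot goes to Station Beta with sample M and sample P.  [Station Alpha: sample B, sample C, sample L | Station Beta: sample K, sample M, sample N, sample P]
6. Pilot goes back to Station Alpha with sample M.  [Station Alpha: sample B, sample C, sample L, sample M | Station Beta: sample K, sample N, sample P]
7. Pilot goes to Station Beta with sample C and sample L.  [Station Alpha: sample B, sample M | Station Beta: sample C, sample K, sample L, sample N, sample P]
8. Pilot goes back to Station Alpha with sample N.  [Station Alpha: sample B, sample M, sample N | Station Beta: sample C, sample K, sample L, sample P]
9. Pilot goes to Station Beta with sample B and sample N.  [Station Alpha: sample M | Station Beta: sample B, sample C, sample K, sample L, sample N, sample P]
10. Pilot goes back to Station Alpha with sample N.  [Station Alpha: sample M, sample N | Station Beta: sample B, sample C, sample K, sample L, sample P]
11. Pilot goes to Station Beta with sample M and sample N.  [Station Alpha: — | Station Beta: sample B, sample C, sample K, sample L, sample M, sample N, sample P]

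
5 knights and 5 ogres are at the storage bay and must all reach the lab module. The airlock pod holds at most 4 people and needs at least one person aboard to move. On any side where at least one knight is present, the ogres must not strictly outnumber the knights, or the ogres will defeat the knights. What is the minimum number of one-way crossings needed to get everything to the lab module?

Counting alone: each trip to the lab module takes at most 4 across and each return brings at least 1 back, so after t trips out (and t−1 returns) at most 4t − (t−1) of the 10 are across; that first reaches 10 at t = 3, so at least 5 crossings are needed.
The safety rule pushes this higher. Following every safe sequence of crossings, the most of the 10 that can be at the lab module as the airlock pod arrives there on crossing 5 is 9 — never all 10.
So no plan with fewer than 7 crossings exists, and this one achieves 7:
1. 2 ogres → the lab module.  (the storage bay: 5K 3O; the lab module: 0K 2O)
2. 1 ogre ← the storage bay.  (the storage bay: 5K 4O; the lab module: 0K 1O)
3. 4 ogres → the lab module.  (the storage bay: 5K 0O; the lab module: 0K 5O)
4. 1 ogre ← the storage bay.  (the storage bay: 5K 1O; the lab module: 0K 4O)
5. 4 knights → the lab module.  (the storage bay: 1K 1O; the lab module: 4K 4O)
6. 1 knight and 1 ogre ← the storage bay.  (the storage bay: 2K 2O; the lab module: 3K 3O)
7. 2 knights and 2 ogres → the lab module.  (the storage bay: 0K 0O; the lab module: 5K 5O)

7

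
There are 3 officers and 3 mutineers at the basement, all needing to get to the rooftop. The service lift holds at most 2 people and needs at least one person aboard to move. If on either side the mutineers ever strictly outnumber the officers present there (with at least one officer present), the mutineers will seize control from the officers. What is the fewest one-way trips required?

11

Counting alone: each trip to the rooftop takes at most 2 across and each return brings at least 1 back, so after t trips out (and t−1 returns) at most 2t − (t−1) of the 6 are across; that first reaches 6 at t = 5, so at least 9 crossings are needed.
The safety rule pushes this higher. Following every safe sequence of crossings, the most of the 6 that can be at the rooftop as the service lift arrives there on crossing 9 is 5 — never all 6.
So no plan with fewer than 11 crossings exists, and this one achieves 11:
1. 2 mutineers → the rooftop.  (the basement: 3O 1M; the rooftop: 0O 2M)
2. 1 mutineer ← the basement.  (the basement: 3O 2M; the rooftop: 0O 1M)
3. 2 mutineers → the rooftop.  (the basement: 3O 0M; the rooftop: 0O 3M)
4. 1 mutineer ← the basement.  (the basement: 3O 1M; the rooftop: 0O 2M)
5. 2 officers → the rooftop.  (the basement: 1O 1M; the rooftop: 2O 2M)
6. 1 officer and 1 mutineer ← the basement.  (the basement: 2O 2M; the rooftop: 1O 1M)
7. 2 officers → the rooftop.  (the basement: 0O 2M; the rooftop: 3O 1M)
8. 1 mutineer ← the basement.  (the basement: 0O 3M; the rooftop: 3O 0M)
9. 2 mutineers → the rooftop.  (the basement: 0O 1M; the rooftop: 3O 2M)
10. 1 mutineer ← the basement.  (the basement: 0O 2M; the rooftop: 3O 1M)
11. 2 mutineers → the rooftop.  (the basement: 0O 0M; the rooftop: 3O 3M)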